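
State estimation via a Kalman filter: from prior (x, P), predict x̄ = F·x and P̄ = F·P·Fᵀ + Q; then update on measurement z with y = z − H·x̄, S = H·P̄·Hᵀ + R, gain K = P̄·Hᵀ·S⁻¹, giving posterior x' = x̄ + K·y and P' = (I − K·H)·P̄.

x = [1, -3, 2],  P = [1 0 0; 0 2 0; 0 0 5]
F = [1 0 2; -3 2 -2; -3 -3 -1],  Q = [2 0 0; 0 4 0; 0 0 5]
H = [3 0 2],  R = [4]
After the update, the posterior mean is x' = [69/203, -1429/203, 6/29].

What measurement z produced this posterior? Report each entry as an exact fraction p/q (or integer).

z = [1]

x̄ = F·x = [5, -13, 4]
P̄ = F·P·Fᵀ + Q = [23 -23 -13; -23 41 7; -13 7 37]
S = H·P̄·Hᵀ + R = [203]
K = P̄·Hᵀ·S⁻¹ = [43/203; -55/203; 5/29]
x' − x̄ = [-946/203, 1210/203, -110/29] = K·y
y = (KᵀK)⁻¹·Kᵀ·(x' − x̄) = [-22]
z = y + H·x̄ = [-22] + [23] = [1]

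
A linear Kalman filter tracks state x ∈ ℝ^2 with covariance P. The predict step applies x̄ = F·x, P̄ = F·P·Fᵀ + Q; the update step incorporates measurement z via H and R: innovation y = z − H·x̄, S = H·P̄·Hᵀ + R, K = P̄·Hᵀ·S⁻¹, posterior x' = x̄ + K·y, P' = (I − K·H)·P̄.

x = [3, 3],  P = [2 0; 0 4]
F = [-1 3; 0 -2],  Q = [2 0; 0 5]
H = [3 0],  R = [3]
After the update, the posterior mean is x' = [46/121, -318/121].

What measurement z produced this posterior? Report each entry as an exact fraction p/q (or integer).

x̄ = F·x = [6, -6]
P̄ = F·P·Fᵀ + Q = [40 -24; -24 21]
S = H·P̄·Hᵀ + R = [363]
K = P̄·Hᵀ·S⁻¹ = [40/121; -24/121]
x' − x̄ = [-680/121, 408/121] = K·y
y = (KᵀK)⁻¹·Kᵀ·(x' − x̄) = [-17]
z = y + H·x̄ = [-17] + [18] = [1]

z = [1]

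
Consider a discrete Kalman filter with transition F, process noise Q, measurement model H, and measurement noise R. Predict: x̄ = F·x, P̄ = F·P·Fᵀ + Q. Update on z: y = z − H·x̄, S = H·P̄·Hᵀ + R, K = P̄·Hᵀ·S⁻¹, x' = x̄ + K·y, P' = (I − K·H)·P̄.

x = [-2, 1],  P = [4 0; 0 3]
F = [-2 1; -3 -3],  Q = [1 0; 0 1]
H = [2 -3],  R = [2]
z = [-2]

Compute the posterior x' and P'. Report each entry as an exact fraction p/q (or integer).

x̄ = F·x = [5, 3]
P̄ = F·P·Fᵀ + Q = [20 15; 15 64]
y = z − H·x̄ = [-3]
S = H·P̄·Hᵀ + R = [478]
K = P̄·Hᵀ·S⁻¹ = [-5/478; -81/239]
x' = x̄ + K·y = [2405/478, 960/239]
P' = (I − K·H)·P̄ = [9535/478 3180/239; 3180/239 2174/239]

x' = [2405/478, 960/239]
P' = [9535/478 3180/239; 3180/239 2174/239]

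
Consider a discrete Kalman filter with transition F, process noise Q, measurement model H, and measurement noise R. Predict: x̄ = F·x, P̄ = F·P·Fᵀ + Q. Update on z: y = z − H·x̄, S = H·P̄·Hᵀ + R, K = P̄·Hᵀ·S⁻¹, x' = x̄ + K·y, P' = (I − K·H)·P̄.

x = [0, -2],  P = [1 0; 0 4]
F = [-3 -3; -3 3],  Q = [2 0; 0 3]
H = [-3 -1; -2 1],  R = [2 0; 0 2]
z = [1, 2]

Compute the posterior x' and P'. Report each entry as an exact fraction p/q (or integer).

x' = [-22849/39485, 27618/39485]
P' = [6296/39485 -3162/39485; -3162/39485 39894/39485]

x̄ = F·x = [6, -6]
P̄ = F·P·Fᵀ + Q = [47 -27; -27 48]
y = z − H·x̄ = [13, 20]
S = H·P̄·Hᵀ + R = [311 261; 261 346]
K = P̄·Hᵀ·S⁻¹ = [-7863/39485 -7877/39485; -15204/39485 23109/39485]
x' = x̄ + K·y = [-22849/39485, 27618/39485]
P' = (I − K·H)·P̄ = [6296/39485 -3162/39485; -3162/39485 39894/39485]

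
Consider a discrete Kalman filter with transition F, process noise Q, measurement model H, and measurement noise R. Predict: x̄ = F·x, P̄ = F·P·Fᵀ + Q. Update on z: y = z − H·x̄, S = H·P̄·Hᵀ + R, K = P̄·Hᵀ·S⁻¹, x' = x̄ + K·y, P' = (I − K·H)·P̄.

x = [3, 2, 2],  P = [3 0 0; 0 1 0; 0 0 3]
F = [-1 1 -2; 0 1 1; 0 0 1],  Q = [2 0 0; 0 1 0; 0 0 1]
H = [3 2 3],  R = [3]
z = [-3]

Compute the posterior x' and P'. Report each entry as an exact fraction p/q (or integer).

x' = [-497/89, 348/89, 2]
P' = [926/89 -549/89 -6; -549/89 429/89 3; -6 3 4]

x̄ = F·x = [-5, 4, 2]
P̄ = F·P·Fᵀ + Q = [18 -5 -6; -5 5 3; -6 3 4]
y = z − H·x̄ = [-2]
S = H·P̄·Hᵀ + R = [89]
K = P̄·Hᵀ·S⁻¹ = [26/89; 4/89; 0]
x' = x̄ + K·y = [-497/89, 348/89, 2]
P' = (I − K·H)·P̄ = [926/89 -549/89 -6; -549/89 429/89 3; -6 3 4]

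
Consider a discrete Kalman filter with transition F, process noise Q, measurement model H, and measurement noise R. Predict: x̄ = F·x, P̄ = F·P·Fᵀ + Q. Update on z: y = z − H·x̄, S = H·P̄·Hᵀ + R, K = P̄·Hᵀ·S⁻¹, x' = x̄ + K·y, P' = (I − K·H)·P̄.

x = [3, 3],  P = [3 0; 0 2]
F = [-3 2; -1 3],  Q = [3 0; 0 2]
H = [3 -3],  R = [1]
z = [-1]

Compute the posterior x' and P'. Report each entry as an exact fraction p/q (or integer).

x̄ = F·x = [-3, 6]
P̄ = F·P·Fᵀ + Q = [38 21; 21 23]
y = z − H·x̄ = [26]
S = H·P̄·Hᵀ + R = [172]
K = P̄·Hᵀ·S⁻¹ = [51/172; -3/86]
x' = x̄ + K·y = [405/86, 219/43]
P' = (I − K·H)·P̄ = [3935/172 1959/86; 1959/86 980/43]

x' = [405/86, 219/43]
P' = [3935/172 1959/86; 1959/86 980/43]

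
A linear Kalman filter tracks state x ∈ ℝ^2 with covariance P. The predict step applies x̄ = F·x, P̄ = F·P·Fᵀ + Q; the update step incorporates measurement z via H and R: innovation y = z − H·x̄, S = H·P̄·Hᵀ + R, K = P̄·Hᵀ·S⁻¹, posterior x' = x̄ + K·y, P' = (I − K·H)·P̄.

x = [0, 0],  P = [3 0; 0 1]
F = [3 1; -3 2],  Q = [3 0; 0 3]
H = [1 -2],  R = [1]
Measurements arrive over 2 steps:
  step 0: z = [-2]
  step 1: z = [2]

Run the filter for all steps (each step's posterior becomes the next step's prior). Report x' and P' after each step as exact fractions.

step 0: x' = [-81/134, 93/134], P' = [1747/268 833/268; 833/268 463/268]
step 1: x' = [2811/905, 1023/1810], P' = [128947/26245 117301/52490; 117301/52490 131833/104980]

step 0: x̄ = F·x = [0, 0]
step 0: P̄ = F·P·Fᵀ + Q = [31 -25; -25 34]
step 0: y = z − H·x̄ = [-2]
step 0: S = H·P̄·Hᵀ + R = [268]
step 0: K = P̄·Hᵀ·S⁻¹ = [81/268; -93/268]
step 0: x' = x̄ + K·y = [-81/134, 93/134]
step 0: P' = (I − K·H)·P̄ = [1747/268 833/268; 833/268 463/268]
step 1: x̄ = F·x = [-75/67, 429/134]
step 1: P̄ = F·P·Fᵀ + Q = [5497/67 -6149/134; -6149/134 8383/268]
step 1: y = z − H·x̄ = [638/67]
step 1: S = H·P̄·Hᵀ + R = [26245/67]
step 1: K = P̄·Hᵀ·S⁻¹ = [11646/26245; -7266/26245]
step 1: x' = x̄ + K·y = [2811/905, 1023/1810]
step 1: P' = (I − K·H)·P̄ = [128947/26245 117301/52490; 117301/52490 131833/104980]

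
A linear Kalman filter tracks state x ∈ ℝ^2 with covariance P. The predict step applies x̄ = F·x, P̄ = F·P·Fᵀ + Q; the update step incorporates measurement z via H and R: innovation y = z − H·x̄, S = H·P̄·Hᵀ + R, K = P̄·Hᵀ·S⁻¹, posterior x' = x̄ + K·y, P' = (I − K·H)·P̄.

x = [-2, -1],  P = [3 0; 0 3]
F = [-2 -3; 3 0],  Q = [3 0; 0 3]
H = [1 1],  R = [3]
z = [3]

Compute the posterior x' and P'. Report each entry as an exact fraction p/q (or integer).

x' = [107/13, -70/13]
P' = [354/13 -330/13; -330/13 342/13]

x̄ = F·x = [7, -6]
P̄ = F·P·Fᵀ + Q = [42 -18; -18 30]
y = z − H·x̄ = [2]
S = H·P̄·Hᵀ + R = [39]
K = P̄·Hᵀ·S⁻¹ = [8/13; 4/13]
x' = x̄ + K·y = [107/13, -70/13]
P' = (I − K·H)·P̄ = [354/13 -330/13; -330/13 342/13]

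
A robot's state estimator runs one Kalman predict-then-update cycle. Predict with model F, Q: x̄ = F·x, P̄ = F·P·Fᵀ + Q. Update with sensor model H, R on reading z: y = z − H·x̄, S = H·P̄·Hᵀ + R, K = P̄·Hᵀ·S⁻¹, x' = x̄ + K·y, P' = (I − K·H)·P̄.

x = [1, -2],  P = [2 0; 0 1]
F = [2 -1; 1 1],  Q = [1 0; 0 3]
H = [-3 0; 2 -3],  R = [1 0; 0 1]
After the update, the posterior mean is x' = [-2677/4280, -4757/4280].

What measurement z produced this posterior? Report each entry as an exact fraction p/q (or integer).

z = [2, 2]

x̄ = F·x = [4, -1]
P̄ = F·P·Fᵀ + Q = [10 3; 3 6]
S = H·P̄·Hᵀ + R = [91 -33; -33 59]
K = P̄·Hᵀ·S⁻¹ = [-1407/4280 11/4280; -927/4280 -1389/4280]
x' − x̄ = [-19797/4280, -477/4280] = K·y
y = (KᵀK)⁻¹·Kᵀ·(x' − x̄) = [14, -9]
z = y + H·x̄ = [14, -9] + [-12, 11] = [2, 2]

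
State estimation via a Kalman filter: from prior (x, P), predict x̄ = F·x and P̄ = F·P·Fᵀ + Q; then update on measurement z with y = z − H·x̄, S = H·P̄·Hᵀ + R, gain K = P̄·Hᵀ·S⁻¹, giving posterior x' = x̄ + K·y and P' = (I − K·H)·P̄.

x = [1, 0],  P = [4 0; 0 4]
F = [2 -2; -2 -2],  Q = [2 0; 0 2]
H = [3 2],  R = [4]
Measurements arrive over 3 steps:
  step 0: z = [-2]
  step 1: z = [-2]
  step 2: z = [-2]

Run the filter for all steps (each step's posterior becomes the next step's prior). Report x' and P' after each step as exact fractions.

step 0: x̄ = F·x = [2, -2]
step 0: P̄ = F·P·Fᵀ + Q = [34 0; 0 34]
step 0: y = z − H·x̄ = [-4]
step 0: S = H·P̄·Hᵀ + R = [446]
step 0: K = P̄·Hᵀ·S⁻¹ = [51/223; 34/223]
step 0: x' = x̄ + K·y = [242/223, -582/223]
step 0: P' = (I − K·H)·P̄ = [2380/223 -3468/223; -3468/223 5270/223]
step 1: x̄ = F·x = [1648/223, 680/223]
step 1: P̄ = F·P·Fᵀ + Q = [58790/223 11560/223; 11560/223 3302/223]
step 1: y = z − H·x̄ = [-6750/223]
step 1: S = H·P̄·Hᵀ + R = [681930/223]
step 1: K = P̄·Hᵀ·S⁻¹ = [19949/68193; 20642/340965]
step 1: x' = x̄ + K·y = [-11098/7577, 9220/7577]
step 1: P' = (I − K·H)·P̄ = [132020/68193 -158132/68193; -158132/68193 1227274/340965]
step 2: x̄ = F·x = [-40636/7577, 3756/7577]
step 2: P̄ = F·P·Fᵀ + Q = [14556706/340965 756232/113655; 756232/113655 211794/37885]
step 2: y = z − H·x̄ = [99242/7577]
step 2: S = H·P̄·Hᵀ + R = [3716070/7577]
step 2: K = P̄·Hᵀ·S⁻¹ = [535639/1858035; 117982/1858035]
step 2: x' = x̄ + K·y = [-2949086/1858035, 2466352/1858035]
step 2: P' = (I − K·H)·P̄ = [10778644/5574105 -1439348/619345; -1439348/619345 1342606/371607]

step 0: x' = [242/223, -582/223], P' = [2380/223 -3468/223; -3468/223 5270/223]
step 1: x' = [-11098/7577, 9220/7577], P' = [132020/68193 -158132/68193; -158132/68193 1227274/340965]
step 2: x' = [-2949086/1858035, 2466352/1858035], P' = [10778644/5574105 -1439348/619345; -1439348/619345 1342606/371607]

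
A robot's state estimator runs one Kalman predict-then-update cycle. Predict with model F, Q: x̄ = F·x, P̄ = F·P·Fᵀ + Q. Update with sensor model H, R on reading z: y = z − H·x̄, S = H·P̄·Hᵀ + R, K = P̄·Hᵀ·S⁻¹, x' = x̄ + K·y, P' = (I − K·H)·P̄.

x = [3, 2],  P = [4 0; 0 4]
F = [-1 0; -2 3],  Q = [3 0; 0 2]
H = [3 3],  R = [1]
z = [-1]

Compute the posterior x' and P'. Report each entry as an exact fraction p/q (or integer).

x' = [-861/347, 744/347]
P' = [2833/694 -1409/347; -1409/347 1440/347]

x̄ = F·x = [-3, 0]
P̄ = F·P·Fᵀ + Q = [7 8; 8 54]
y = z − H·x̄ = [8]
S = H·P̄·Hᵀ + R = [694]
K = P̄·Hᵀ·S⁻¹ = [45/694; 93/347]
x' = x̄ + K·y = [-861/347, 744/347]
P' = (I − K·H)·P̄ = [2833/694 -1409/347; -1409/347 1440/347]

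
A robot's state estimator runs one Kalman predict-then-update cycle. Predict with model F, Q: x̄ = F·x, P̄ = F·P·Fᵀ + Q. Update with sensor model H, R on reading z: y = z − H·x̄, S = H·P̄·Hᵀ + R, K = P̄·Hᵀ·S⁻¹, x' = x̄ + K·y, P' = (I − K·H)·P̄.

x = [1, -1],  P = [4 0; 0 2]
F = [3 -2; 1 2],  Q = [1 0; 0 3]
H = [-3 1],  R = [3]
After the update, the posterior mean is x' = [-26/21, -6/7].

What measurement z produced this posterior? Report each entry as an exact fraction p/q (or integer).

x̄ = F·x = [5, -1]
P̄ = F·P·Fᵀ + Q = [45 4; 4 15]
S = H·P̄·Hᵀ + R = [399]
K = P̄·Hᵀ·S⁻¹ = [-131/399; 1/133]
x' − x̄ = [-131/21, 1/7] = K·y
y = (KᵀK)⁻¹·Kᵀ·(x' − x̄) = [19]
z = y + H·x̄ = [19] + [-16] = [3]

z = [3]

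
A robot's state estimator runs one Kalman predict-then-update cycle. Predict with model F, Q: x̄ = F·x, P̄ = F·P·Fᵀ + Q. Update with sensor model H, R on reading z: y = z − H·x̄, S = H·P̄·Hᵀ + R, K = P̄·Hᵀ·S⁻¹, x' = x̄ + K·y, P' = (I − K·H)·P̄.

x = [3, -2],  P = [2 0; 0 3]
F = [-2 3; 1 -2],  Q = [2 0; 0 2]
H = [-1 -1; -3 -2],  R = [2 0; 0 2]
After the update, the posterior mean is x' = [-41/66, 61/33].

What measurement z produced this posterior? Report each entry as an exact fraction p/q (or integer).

x̄ = F·x = [-12, 7]
P̄ = F·P·Fᵀ + Q = [37 -22; -22 16]
S = H·P̄·Hᵀ + R = [11 33; 33 135]
K = P̄·Hᵀ·S⁻¹ = [31/66 -11/18; -26/33 4/9]
x' − x̄ = [751/66, -170/33] = K·y
y = (KᵀK)⁻¹·Kᵀ·(x' − x̄) = [-7, -24]
z = y + H·x̄ = [-7, -24] + [5, 22] = [-2, -2]

z = [-2, -2]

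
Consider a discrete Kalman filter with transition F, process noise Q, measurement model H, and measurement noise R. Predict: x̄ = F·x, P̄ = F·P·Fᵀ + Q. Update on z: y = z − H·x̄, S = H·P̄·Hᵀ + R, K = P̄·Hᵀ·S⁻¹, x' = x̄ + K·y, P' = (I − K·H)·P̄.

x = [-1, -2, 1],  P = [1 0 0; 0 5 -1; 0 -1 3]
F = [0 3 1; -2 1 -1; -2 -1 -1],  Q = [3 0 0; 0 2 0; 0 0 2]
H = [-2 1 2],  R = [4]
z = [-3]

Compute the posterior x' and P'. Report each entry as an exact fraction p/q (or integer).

x̄ = F·x = [-5, -1, 3]
P̄ = F·P·Fᵀ + Q = [45 14 -14; 14 16 2; -14 2 12]
y = z − H·x̄ = [-18]
S = H·P̄·Hᵀ + R = [312]
K = P̄·Hᵀ·S⁻¹ = [-1/3; -1/39; 9/52]
x' = x̄ + K·y = [1, -7/13, -3/26]
P' = (I − K·H)·P̄ = [31/3 34/3 4; 34/3 616/39 44/13; 4 44/13 69/26]

x' = [1, -7/13, -3/26]
P' = [31/3 34/3 4; 34/3 616/39 44/13; 4 44/13 69/26]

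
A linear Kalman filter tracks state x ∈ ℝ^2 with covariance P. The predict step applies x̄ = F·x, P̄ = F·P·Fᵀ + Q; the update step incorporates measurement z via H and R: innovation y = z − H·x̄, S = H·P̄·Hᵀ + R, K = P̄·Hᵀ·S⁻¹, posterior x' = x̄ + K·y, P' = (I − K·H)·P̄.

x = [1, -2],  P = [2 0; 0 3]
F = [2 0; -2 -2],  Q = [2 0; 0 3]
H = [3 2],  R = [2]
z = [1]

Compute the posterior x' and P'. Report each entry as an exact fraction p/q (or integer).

x̄ = F·x = [2, 2]
P̄ = F·P·Fᵀ + Q = [10 -8; -8 23]
y = z − H·x̄ = [-9]
S = H·P̄·Hᵀ + R = [88]
K = P̄·Hᵀ·S⁻¹ = [7/44; 1/4]
x' = x̄ + K·y = [25/44, -1/4]
P' = (I − K·H)·P̄ = [171/22 -23/2; -23/2 35/2]

x' = [25/44, -1/4]
P' = [171/22 -23/2; -23/2 35/2]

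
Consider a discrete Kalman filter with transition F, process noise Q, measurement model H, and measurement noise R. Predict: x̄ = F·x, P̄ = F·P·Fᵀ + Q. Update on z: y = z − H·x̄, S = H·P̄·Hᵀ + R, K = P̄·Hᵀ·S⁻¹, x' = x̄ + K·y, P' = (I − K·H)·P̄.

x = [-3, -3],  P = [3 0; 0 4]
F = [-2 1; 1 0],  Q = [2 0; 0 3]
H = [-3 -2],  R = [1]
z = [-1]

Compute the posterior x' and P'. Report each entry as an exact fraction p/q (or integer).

x̄ = F·x = [3, -3]
P̄ = F·P·Fᵀ + Q = [18 -6; -6 6]
y = z − H·x̄ = [2]
S = H·P̄·Hᵀ + R = [115]
K = P̄·Hᵀ·S⁻¹ = [-42/115; 6/115]
x' = x̄ + K·y = [261/115, -333/115]
P' = (I − K·H)·P̄ = [306/115 -438/115; -438/115 654/115]

x' = [261/115, -333/115]
P' = [306/115 -438/115; -438/115 654/115]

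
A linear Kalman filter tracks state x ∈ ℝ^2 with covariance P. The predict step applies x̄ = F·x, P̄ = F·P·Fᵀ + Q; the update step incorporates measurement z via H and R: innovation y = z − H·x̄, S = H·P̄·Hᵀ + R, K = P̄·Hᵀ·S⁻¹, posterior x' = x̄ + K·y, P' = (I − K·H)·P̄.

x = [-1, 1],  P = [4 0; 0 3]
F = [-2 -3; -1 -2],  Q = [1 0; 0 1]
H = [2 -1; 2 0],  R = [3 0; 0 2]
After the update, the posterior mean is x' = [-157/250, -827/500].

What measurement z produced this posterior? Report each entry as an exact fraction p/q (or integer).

x̄ = F·x = [-1, -1]
P̄ = F·P·Fᵀ + Q = [44 26; 26 17]
S = H·P̄·Hᵀ + R = [92 124; 124 178]
K = P̄·Hᵀ·S⁻¹ = [31/250 51/125; -109/500 111/250]
x' − x̄ = [93/250, -327/500] = K·y
y = (KᵀK)⁻¹·Kᵀ·(x' − x̄) = [3, 0]
z = y + H·x̄ = [3, 0] + [-1, -2] = [2, -2]

z = [2, -2]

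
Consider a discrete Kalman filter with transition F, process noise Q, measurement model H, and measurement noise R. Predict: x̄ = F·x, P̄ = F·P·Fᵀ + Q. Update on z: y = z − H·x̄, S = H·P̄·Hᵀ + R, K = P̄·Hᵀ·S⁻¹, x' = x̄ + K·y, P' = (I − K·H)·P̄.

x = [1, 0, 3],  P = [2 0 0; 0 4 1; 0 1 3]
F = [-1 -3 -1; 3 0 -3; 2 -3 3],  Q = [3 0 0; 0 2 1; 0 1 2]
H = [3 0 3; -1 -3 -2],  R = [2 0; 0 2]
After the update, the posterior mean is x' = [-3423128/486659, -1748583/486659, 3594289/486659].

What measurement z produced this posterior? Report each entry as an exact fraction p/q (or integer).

x̄ = F·x = [-4, -6, 11]
P̄ = F·P·Fᵀ + Q = [50 12 17; 12 47 -5; 17 -5 55]
S = H·P̄·Hᵀ + R = [1253 -696; -696 775]
K = P̄·Hᵀ·S⁻¹ = [72255/486659 -10464/486659; -83253/486659 -164563/486659; 89448/486659 10000/486659]
x' − x̄ = [-1476492/486659, 1171371/486659, -1758960/486659] = K·y
y = (KᵀK)⁻¹·Kᵀ·(x' − x̄) = [-20, 3]
z = y + H·x̄ = [-20, 3] + [21, 0] = [1, 3]

z = [1, 3]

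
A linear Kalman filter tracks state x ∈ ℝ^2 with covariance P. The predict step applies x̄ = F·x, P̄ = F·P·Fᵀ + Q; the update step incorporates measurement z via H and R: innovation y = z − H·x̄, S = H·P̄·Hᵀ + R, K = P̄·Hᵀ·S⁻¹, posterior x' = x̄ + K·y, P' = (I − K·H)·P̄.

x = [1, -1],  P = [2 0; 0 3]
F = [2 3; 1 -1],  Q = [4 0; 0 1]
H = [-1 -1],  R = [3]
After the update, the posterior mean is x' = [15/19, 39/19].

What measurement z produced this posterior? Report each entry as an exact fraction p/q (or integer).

x̄ = F·x = [-1, 2]
P̄ = F·P·Fᵀ + Q = [39 -5; -5 6]
S = H·P̄·Hᵀ + R = [38]
K = P̄·Hᵀ·S⁻¹ = [-17/19; -1/38]
x' − x̄ = [34/19, 1/19] = K·y
y = (KᵀK)⁻¹·Kᵀ·(x' − x̄) = [-2]
z = y + H·x̄ = [-2] + [-1] = [-3]

z = [-3]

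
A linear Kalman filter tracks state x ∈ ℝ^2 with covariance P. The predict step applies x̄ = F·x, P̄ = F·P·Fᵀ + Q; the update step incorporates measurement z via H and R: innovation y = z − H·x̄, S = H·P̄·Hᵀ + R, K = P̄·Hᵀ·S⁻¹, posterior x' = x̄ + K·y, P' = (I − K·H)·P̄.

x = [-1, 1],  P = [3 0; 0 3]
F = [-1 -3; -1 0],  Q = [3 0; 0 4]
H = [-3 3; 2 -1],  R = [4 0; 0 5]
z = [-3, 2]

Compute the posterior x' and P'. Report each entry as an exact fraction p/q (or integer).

x' = [841/676, 655/2028]
P' = [1923/676 1971/676; 1971/676 6841/2028]

x̄ = F·x = [-2, 1]
P̄ = F·P·Fᵀ + Q = [33 3; 3 7]
y = z − H·x̄ = [-12, 7]
S = H·P̄·Hᵀ + R = [310 -192; -192 132]
K = P̄·Hᵀ·S⁻¹ = [9/169 375/676; 58/169 997/2028]
x' = x̄ + K·y = [841/676, 655/2028]
P' = (I − K·H)·P̄ = [1923/676 1971/676; 1971/676 6841/2028]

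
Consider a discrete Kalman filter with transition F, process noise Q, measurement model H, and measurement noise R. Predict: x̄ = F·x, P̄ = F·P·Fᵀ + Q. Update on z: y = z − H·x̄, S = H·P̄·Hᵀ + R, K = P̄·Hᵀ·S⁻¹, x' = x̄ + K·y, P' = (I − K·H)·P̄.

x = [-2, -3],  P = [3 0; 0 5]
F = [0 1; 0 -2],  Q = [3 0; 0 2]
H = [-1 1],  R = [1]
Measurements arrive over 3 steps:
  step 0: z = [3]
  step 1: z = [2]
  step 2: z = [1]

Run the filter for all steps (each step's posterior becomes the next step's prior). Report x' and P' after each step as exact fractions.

step 0: x̄ = F·x = [-3, 6]
step 0: P̄ = F·P·Fᵀ + Q = [8 -10; -10 22]
step 0: y = z − H·x̄ = [-6]
step 0: S = H·P̄·Hᵀ + R = [51]
step 0: K = P̄·Hᵀ·S⁻¹ = [-6/17; 32/51]
step 0: x' = x̄ + K·y = [-15/17, 38/17]
step 0: P' = (I − K·H)·P̄ = [28/17 22/17; 22/17 98/51]
step 1: x̄ = F·x = [38/17, -76/17]
step 1: P̄ = F·P·Fᵀ + Q = [251/51 -196/51; -196/51 494/51]
step 1: y = z − H·x̄ = [148/17]
step 1: S = H·P̄·Hᵀ + R = [396/17]
step 1: K = P̄·Hᵀ·S⁻¹ = [-149/396; 115/198]
step 1: x' = x̄ + K·y = [-103/99, 58/99]
step 1: P' = (I − K·H)·P̄ = [643/396 247/198; 247/198 181/99]
step 2: x̄ = F·x = [58/99, -116/99]
step 2: P̄ = F·P·Fᵀ + Q = [478/99 -362/99; -362/99 922/99]
step 2: y = z − H·x̄ = [91/33]
step 2: S = H·P̄·Hᵀ + R = [247/11]
step 2: K = P̄·Hᵀ·S⁻¹ = [-280/741; 428/741]
step 2: x' = x̄ + K·y = [-26/57, 8/19]
step 2: P' = (I − K·H)·P̄ = [1202/741 922/741; 922/741 450/247]

step 0: x' = [-15/17, 38/17], P' = [28/17 22/17; 22/17 98/51]
step 1: x' = [-103/99, 58/99], P' = [643/396 247/198; 247/198 181/99]
step 2: x' = [-26/57, 8/19], P' = [1202/741 922/741; 922/741 450/247]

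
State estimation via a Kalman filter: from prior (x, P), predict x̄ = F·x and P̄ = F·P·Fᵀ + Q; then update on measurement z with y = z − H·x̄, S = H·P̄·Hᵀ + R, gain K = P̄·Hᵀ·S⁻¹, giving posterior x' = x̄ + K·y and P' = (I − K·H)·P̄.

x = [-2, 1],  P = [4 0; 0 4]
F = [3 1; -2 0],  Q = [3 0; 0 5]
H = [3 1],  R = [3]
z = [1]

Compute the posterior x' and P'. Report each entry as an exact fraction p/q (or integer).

x' = [-25/89, 152/89]
P' = [152/89 -351/89; -351/89 1002/89]

x̄ = F·x = [-5, 4]
P̄ = F·P·Fᵀ + Q = [43 -24; -24 21]
y = z − H·x̄ = [12]
S = H·P̄·Hᵀ + R = [267]
K = P̄·Hᵀ·S⁻¹ = [35/89; -17/89]
x' = x̄ + K·y = [-25/89, 152/89]
P' = (I − K·H)·P̄ = [152/89 -351/89; -351/89 1002/89]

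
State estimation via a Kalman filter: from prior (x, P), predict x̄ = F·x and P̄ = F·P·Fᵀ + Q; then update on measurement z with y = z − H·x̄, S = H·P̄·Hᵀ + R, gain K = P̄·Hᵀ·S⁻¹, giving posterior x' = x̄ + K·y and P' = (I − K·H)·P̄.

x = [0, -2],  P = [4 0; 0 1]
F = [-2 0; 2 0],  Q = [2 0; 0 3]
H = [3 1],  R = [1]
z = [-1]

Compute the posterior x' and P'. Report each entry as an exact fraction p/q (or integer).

x̄ = F·x = [0, 0]
P̄ = F·P·Fᵀ + Q = [18 -16; -16 19]
y = z − H·x̄ = [-1]
S = H·P̄·Hᵀ + R = [86]
K = P̄·Hᵀ·S⁻¹ = [19/43; -29/86]
x' = x̄ + K·y = [-19/43, 29/86]
P' = (I − K·H)·P̄ = [52/43 -137/43; -137/43 793/86]

x' = [-19/43, 29/86]
P' = [52/43 -137/43; -137/43 793/86]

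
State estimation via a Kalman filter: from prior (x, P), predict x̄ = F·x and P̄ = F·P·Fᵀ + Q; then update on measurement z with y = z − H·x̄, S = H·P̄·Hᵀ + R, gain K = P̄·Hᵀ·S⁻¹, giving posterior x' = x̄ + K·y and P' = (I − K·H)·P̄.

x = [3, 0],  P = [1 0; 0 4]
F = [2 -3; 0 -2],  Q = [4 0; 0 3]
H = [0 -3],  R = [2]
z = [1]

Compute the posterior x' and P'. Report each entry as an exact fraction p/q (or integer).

x̄ = F·x = [6, 0]
P̄ = F·P·Fᵀ + Q = [44 24; 24 19]
y = z − H·x̄ = [1]
S = H·P̄·Hᵀ + R = [173]
K = P̄·Hᵀ·S⁻¹ = [-72/173; -57/173]
x' = x̄ + K·y = [966/173, -57/173]
P' = (I − K·H)·P̄ = [2428/173 48/173; 48/173 38/173]

x' = [966/173, -57/173]
P' = [2428/173 48/173; 48/173 38/173]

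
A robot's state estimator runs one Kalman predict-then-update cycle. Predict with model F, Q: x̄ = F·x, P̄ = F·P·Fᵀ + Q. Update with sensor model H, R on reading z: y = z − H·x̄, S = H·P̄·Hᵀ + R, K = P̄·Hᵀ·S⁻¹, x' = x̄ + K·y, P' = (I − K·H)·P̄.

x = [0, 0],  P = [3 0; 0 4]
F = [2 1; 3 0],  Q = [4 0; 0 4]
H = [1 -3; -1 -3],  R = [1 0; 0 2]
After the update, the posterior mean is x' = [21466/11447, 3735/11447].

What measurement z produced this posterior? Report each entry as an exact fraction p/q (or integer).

z = [1, -3]

x̄ = F·x = [0, 0]
P̄ = F·P·Fᵀ + Q = [20 18; 18 31]
S = H·P̄·Hᵀ + R = [192 259; 259 409]
K = P̄·Hᵀ·S⁻¹ = [5260/11447 -5402/11447; -1926/11447 -1887/11447]
x' − x̄ = [21466/11447, 3735/11447] = K·y
y = (KᵀK)⁻¹·Kᵀ·(x' − x̄) = [1, -3]
z = y + H·x̄ = [1, -3] + [0, 0] = [1, -3]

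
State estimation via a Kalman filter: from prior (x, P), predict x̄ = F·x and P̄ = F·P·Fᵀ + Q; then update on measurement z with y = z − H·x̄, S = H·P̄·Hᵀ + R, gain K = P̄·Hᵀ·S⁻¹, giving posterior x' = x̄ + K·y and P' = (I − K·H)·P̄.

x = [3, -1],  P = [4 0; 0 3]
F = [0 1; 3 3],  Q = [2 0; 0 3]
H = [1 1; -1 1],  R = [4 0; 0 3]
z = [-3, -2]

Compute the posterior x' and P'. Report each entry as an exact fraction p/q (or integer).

x' = [-1469/1487, -3396/1487]
P' = [1803/1487 357/1487; 357/1487 2535/1487]

x̄ = F·x = [-1, 6]
P̄ = F·P·Fᵀ + Q = [5 9; 9 66]
y = z − H·x̄ = [-8, -9]
S = H·P̄·Hᵀ + R = [93 61; 61 56]
K = P̄·Hᵀ·S⁻¹ = [540/1487 -482/1487; 723/1487 726/1487]
x' = x̄ + K·y = [-1469/1487, -3396/1487]
P' = (I − K·H)·P̄ = [1803/1487 357/1487; 357/1487 2535/1487]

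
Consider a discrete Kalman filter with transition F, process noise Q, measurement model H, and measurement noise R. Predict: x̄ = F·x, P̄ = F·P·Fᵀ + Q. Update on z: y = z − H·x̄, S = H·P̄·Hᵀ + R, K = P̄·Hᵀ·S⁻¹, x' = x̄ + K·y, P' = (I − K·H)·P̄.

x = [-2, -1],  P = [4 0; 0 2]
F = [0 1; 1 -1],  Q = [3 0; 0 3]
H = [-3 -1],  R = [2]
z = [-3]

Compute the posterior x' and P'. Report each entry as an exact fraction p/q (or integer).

x' = [47/44, -23/44]
P' = [51/44 -127/44; -127/44 387/44]

x̄ = F·x = [-1, -1]
P̄ = F·P·Fᵀ + Q = [5 -2; -2 9]
y = z − H·x̄ = [-7]
S = H·P̄·Hᵀ + R = [44]
K = P̄·Hᵀ·S⁻¹ = [-13/44; -3/44]
x' = x̄ + K·y = [47/44, -23/44]
P' = (I − K·H)·P̄ = [51/44 -127/44; -127/44 387/44]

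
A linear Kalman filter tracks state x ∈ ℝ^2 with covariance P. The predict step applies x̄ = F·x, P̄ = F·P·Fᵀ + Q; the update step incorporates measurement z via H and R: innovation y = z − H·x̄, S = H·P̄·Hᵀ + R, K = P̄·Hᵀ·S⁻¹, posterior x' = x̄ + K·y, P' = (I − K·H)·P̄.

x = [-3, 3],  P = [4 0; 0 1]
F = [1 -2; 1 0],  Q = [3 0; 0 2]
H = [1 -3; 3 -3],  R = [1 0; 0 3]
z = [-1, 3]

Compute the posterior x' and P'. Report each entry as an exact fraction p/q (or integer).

x̄ = F·x = [-9, -3]
P̄ = F·P·Fᵀ + Q = [11 4; 4 6]
y = z − H·x̄ = [-1, 21]
S = H·P̄·Hᵀ + R = [42 39; 39 84]
K = P̄·Hᵀ·S⁻¹ = [-301/669 307/669; -314/669 98/669]
x' = x̄ + K·y = [727/669, 365/669]
P' = (I − K·H)·P̄ = [611/669 304/669; 304/669 206/669]

x' = [727/669, 365/669]
P' = [611/669 304/669; 304/669 206/669]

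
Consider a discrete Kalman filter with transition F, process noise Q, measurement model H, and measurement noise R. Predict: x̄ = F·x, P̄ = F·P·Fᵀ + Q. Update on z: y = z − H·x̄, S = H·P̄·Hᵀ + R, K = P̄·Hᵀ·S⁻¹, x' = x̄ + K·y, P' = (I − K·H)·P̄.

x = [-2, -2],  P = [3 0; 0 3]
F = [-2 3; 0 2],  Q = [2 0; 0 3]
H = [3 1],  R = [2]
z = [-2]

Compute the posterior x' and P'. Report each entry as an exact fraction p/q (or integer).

x' = [70/247, -712/247]
P' = [373/494 -837/494; -837/494 2649/494]

x̄ = F·x = [-2, -4]
P̄ = F·P·Fᵀ + Q = [41 18; 18 15]
y = z − H·x̄ = [8]
S = H·P̄·Hᵀ + R = [494]
K = P̄·Hᵀ·S⁻¹ = [141/494; 69/494]
x' = x̄ + K·y = [70/247, -712/247]
P' = (I − K·H)·P̄ = [373/494 -837/494; -837/494 2649/494]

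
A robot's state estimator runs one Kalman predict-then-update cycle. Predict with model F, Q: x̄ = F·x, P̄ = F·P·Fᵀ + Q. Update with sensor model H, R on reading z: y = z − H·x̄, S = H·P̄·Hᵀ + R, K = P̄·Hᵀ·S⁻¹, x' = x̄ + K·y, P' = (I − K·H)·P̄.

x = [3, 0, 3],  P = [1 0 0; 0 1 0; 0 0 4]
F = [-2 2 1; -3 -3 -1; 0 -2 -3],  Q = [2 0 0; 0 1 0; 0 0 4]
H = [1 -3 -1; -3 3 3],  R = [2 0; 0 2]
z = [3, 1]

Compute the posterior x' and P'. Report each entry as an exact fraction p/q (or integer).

x̄ = F·x = [-3, -12, -9]
P̄ = F·P·Fᵀ + Q = [14 -4 -16; -4 23 18; -16 18 44]
y = z − H·x̄ = [-39, 55]
S = H·P̄·Hᵀ + R = [431 -741; -741 1415]
K = P̄·Hᵀ·S⁻¹ = [-2019/7598 -1605/7598; -14365/30392 -4623/30392; 3021/15196 4095/15196]
x' = x̄ + K·y = [-16164/3799, -29367/15196, -14679/7598]
P' = (I − K·H)·P̄ = [13730/3799 1277/3799 11918/3799; 1277/3799 7953/15196 -2193/7598; 11918/3799 -2193/7598 13697/3799]

x' = [-16164/3799, -29367/15196, -14679/7598]
P' = [13730/3799 1277/3799 11918/3799; 1277/3799 7953/15196 -2193/7598; 11918/3799 -2193/7598 13697/3799]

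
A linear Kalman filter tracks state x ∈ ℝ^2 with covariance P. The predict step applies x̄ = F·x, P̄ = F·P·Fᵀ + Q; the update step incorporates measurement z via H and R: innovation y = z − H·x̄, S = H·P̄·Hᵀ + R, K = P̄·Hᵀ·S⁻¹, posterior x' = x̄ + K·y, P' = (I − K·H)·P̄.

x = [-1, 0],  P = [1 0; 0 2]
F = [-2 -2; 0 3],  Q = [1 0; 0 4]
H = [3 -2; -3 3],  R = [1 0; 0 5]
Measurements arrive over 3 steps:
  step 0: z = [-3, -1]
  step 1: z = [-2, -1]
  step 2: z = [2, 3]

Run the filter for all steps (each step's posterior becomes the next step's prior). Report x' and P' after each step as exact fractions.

step 0: x̄ = F·x = [2, 0]
step 0: P̄ = F·P·Fᵀ + Q = [13 -12; -12 22]
step 0: y = z − H·x̄ = [-9, 5]
step 0: S = H·P̄·Hᵀ + R = [350 -429; -429 536]
step 0: K = P̄·Hᵀ·S⁻¹ = [1593/3559 777/3559; 878/3559 1380/3559]
step 0: x' = x̄ + K·y = [-3334/3559, -1002/3559]
step 0: P' = (I − K·H)·P̄ = [4183/3559 5478/3559; 5478/3559 7778/3559]
step 1: x̄ = F·x = [8672/3559, -3006/3559]
step 1: P̄ = F·P·Fᵀ + Q = [95227/3559 -79536/3559; -79536/3559 84238/3559]
step 1: y = z − H·x̄ = [-39146/3559, 31475/3559]
step 1: S = H·P̄·Hᵀ + R = [2151986/3559 -2555511/3559; -2555511/3559 3064628/3559]
step 1: K = P̄·Hᵀ·S⁻¹ = [930285/2584999 2334531/18094993; 321830/2584999 4779552/18094993]
step 1: x' = x̄ + K·y = [-6889411/18094993, 2206898/18094993]
step 1: P' = (I − K·H)·P̄ = [14293765/18094993 18184650/18094993; 18184650/18094993 26150570/18094993]
step 2: x̄ = F·x = [9365026/18094993, 6620694/18094993]
step 2: P̄ = F·P·Fᵀ + Q = [325349533/18094993 -266011320/18094993; -266011320/18094993 307735102/18094993]
step 2: y = z − H·x̄ = [21336296/18094993, 62517975/18094993]
step 2: S = H·P̄·Hᵀ + R = [7369317038/18094993 -8764726209/18094993; -8764726209/18094993 10576440440/18094993]
step 2: K = P̄·Hᵀ·S⁻¹ = [22143016953/61935211423 7961024613/61935211423; 7535139938/61935211423 16323900024/61935211423]
step 2: x' = x̄ + K·y = [85669111177/61935211423, 87944948770/61935211423]
step 2: P' = (I − K·H)·P̄ = [48679765663/61935211423 61948140018/61935211423; 61948140018/61935211423 89154640058/61935211423]

step 0: x' = [-3334/3559, -1002/3559], P' = [4183/3559 5478/3559; 5478/3559 7778/3559]
step 1: x' = [-6889411/18094993, 2206898/18094993], P' = [14293765/18094993 18184650/18094993; 18184650/18094993 26150570/18094993]
step 2: x' = [85669111177/61935211423, 87944948770/61935211423], P' = [48679765663/61935211423 61948140018/61935211423; 61948140018/61935211423 89154640058/61935211423]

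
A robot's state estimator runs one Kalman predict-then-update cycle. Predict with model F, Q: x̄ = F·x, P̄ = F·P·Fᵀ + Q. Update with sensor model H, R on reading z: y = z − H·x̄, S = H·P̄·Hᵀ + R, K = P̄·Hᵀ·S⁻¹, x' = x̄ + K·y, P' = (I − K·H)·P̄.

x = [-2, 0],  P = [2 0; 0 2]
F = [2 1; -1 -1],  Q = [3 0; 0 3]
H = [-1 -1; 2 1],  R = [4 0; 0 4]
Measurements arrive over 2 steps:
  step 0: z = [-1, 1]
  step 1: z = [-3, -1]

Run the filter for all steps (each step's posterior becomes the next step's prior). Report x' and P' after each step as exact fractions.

step 0: x' = [-4/9, 101/81], P' = [8/3 -28/9; -28/9 404/81]
step 1: x' = [-5252/43375, 24877/43375], P' = [75752/43375 -81252/43375; -81252/43375 146252/43375]

step 0: x̄ = F·x = [-4, 2]
step 0: P̄ = F·P·Fᵀ + Q = [13 -6; -6 7]
step 0: y = z − H·x̄ = [-3, 7]
step 0: S = H·P̄·Hᵀ + R = [12 -15; -15 39]
step 0: K = P̄·Hᵀ·S⁻¹ = [1/9 5/9; -38/81 -25/81]
step 0: x' = x̄ + K·y = [-4/9, 101/81]
step 0: P' = (I − K·H)·P̄ = [8/3 -28/9; -28/9 404/81]
step 1: x̄ = F·x = [29/81, -65/81]
step 1: P̄ = F·P·Fᵀ + Q = [503/81 -80/81; -80/81 359/81]
step 1: y = z − H·x̄ = [-31/9, -74/81]
step 1: S = H·P̄·Hᵀ + R = [38/3 -125/9; -125/9 2375/81]
step 1: K = P̄·Hᵀ·S⁻¹ = [11/347 17563/43375; -130/347 -4063/43375]
step 1: x' = x̄ + K·y = [-5252/43375, 24877/43375]
step 1: P' = (I − K·H)·P̄ = [75752/43375 -81252/43375; -81252/43375 146252/43375]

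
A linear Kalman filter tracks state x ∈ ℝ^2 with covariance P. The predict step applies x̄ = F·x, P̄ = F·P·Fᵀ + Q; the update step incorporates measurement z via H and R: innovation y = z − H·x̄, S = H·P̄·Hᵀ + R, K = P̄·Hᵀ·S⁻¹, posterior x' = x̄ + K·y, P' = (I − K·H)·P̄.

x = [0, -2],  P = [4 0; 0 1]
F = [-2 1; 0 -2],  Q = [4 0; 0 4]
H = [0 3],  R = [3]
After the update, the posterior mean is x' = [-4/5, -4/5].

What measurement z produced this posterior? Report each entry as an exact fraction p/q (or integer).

x̄ = F·x = [-2, 4]
P̄ = F·P·Fᵀ + Q = [21 -2; -2 8]
S = H·P̄·Hᵀ + R = [75]
K = P̄·Hᵀ·S⁻¹ = [-2/25; 8/25]
x' − x̄ = [6/5, -24/5] = K·y
y = (KᵀK)⁻¹·Kᵀ·(x' − x̄) = [-15]
z = y + H·x̄ = [-15] + [12] = [-3]

z = [-3]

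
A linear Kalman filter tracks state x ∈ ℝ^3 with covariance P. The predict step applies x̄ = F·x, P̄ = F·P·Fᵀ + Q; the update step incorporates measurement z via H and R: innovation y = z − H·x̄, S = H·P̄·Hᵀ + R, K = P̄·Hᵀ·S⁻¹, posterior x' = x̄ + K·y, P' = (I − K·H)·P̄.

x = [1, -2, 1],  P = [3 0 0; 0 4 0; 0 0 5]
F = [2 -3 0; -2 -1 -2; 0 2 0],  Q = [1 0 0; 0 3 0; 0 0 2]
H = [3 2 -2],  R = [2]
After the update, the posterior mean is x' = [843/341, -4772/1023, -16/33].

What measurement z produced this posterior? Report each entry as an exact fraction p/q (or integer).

z = [-1]

x̄ = F·x = [8, -2, -4]
P̄ = F·P·Fᵀ + Q = [49 0 -24; 0 39 -8; -24 -8 18]
S = H·P̄·Hᵀ + R = [1023]
K = P̄·Hᵀ·S⁻¹ = [65/341; 94/1023; -4/33]
x' − x̄ = [-1885/341, -2726/1023, 116/33] = K·y
y = (KᵀK)⁻¹·Kᵀ·(x' − x̄) = [-29]
z = y + H·x̄ = [-29] + [28] = [-1]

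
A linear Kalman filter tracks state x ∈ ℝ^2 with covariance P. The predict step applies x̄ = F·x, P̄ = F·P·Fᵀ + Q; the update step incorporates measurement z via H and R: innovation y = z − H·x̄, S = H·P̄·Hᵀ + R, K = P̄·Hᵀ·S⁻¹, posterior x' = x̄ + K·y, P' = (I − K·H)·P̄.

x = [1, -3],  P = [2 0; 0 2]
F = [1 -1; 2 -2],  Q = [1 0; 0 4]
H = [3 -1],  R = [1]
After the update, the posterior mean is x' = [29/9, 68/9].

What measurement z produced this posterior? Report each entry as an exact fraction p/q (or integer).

x̄ = F·x = [4, 8]
P̄ = F·P·Fᵀ + Q = [5 8; 8 20]
S = H·P̄·Hᵀ + R = [18]
K = P̄·Hᵀ·S⁻¹ = [7/18; 2/9]
x' − x̄ = [-7/9, -4/9] = K·y
y = (KᵀK)⁻¹·Kᵀ·(x' − x̄) = [-2]
z = y + H·x̄ = [-2] + [4] = [2]

z = [2]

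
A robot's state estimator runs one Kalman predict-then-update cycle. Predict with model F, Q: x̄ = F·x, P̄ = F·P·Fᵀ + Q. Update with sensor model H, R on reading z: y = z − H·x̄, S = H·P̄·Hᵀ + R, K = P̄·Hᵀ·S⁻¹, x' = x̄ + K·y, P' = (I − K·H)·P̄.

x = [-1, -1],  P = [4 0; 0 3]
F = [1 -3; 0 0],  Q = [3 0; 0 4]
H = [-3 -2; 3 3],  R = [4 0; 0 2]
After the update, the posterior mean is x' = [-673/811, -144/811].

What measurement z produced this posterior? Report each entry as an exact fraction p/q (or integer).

x̄ = F·x = [2, 0]
P̄ = F·P·Fᵀ + Q = [34 0; 0 4]
S = H·P̄·Hᵀ + R = [326 -330; -330 344]
K = P̄·Hᵀ·S⁻¹ = [-357/811 -102/811; 302/811 318/811]
x' − x̄ = [-2295/811, -144/811] = K·y
y = (KᵀK)⁻¹·Kᵀ·(x' − x̄) = [9, -9]
z = y + H·x̄ = [9, -9] + [-6, 6] = [3, -3]

z = [3, -3]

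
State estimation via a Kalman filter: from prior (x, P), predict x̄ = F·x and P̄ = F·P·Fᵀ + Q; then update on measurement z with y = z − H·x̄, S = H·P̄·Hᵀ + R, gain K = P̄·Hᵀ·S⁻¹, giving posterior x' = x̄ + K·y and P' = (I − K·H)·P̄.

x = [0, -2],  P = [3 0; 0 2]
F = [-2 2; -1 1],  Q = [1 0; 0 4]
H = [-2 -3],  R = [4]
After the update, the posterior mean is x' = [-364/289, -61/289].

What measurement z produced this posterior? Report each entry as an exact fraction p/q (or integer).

z = [3]

x̄ = F·x = [-4, -2]
P̄ = F·P·Fᵀ + Q = [21 10; 10 9]
S = H·P̄·Hᵀ + R = [289]
K = P̄·Hᵀ·S⁻¹ = [-72/289; -47/289]
x' − x̄ = [792/289, 517/289] = K·y
y = (KᵀK)⁻¹·Kᵀ·(x' − x̄) = [-11]
z = y + H·x̄ = [-11] + [14] = [3]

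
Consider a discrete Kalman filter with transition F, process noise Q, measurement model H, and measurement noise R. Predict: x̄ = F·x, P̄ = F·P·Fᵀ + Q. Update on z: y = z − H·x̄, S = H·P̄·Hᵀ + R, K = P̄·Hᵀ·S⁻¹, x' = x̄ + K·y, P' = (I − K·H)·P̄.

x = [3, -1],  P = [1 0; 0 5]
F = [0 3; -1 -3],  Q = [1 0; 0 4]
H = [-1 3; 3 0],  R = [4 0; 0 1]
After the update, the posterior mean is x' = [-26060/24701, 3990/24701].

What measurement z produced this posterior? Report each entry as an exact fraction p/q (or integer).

z = [2, -3]

x̄ = F·x = [-3, 0]
P̄ = F·P·Fᵀ + Q = [46 -45; -45 50]
S = H·P̄·Hᵀ + R = [770 -543; -543 415]
K = P̄·Hᵀ·S⁻¹ = [-181/24701 7977/24701; 7620/24701 1935/24701]
x' − x̄ = [48043/24701, 3990/24701] = K·y
y = (KᵀK)⁻¹·Kᵀ·(x' − x̄) = [-1, 6]
z = y + H·x̄ = [-1, 6] + [3, -9] = [2, -3]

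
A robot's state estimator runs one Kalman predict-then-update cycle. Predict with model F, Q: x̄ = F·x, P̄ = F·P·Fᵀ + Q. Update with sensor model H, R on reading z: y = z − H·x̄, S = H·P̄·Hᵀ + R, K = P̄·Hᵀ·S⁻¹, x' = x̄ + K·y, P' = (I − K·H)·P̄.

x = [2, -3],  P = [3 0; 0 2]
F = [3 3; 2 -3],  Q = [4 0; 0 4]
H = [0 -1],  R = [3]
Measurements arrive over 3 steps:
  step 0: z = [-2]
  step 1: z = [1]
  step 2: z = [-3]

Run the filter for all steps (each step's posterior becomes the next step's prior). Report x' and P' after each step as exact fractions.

step 0: x̄ = F·x = [-3, 13]
step 0: P̄ = F·P·Fᵀ + Q = [49 0; 0 34]
step 0: y = z − H·x̄ = [11]
step 0: S = H·P̄·Hᵀ + R = [37]
step 0: K = P̄·Hᵀ·S⁻¹ = [0; -34/37]
step 0: x' = x̄ + K·y = [-3, 107/37]
step 0: P' = (I − K·H)·P̄ = [49 0; 0 102/37]
step 1: x̄ = F·x = [-12/37, -543/37]
step 1: P̄ = F·P·Fᵀ + Q = [17383/37 9960/37; 9960/37 8318/37]
step 1: y = z − H·x̄ = [-506/37]
step 1: S = H·P̄·Hᵀ + R = [8429/37]
step 1: K = P̄·Hᵀ·S⁻¹ = [-9960/8429; -8318/8429]
step 1: x' = x̄ + K·y = [133476/8429, -9947/8429]
step 1: P' = (I − K·H)·P̄ = [1278911/8429 29880/8429; 29880/8429 24954/8429]
step 2: x̄ = F·x = [370587/8429, 296793/8429]
step 2: P̄ = F·P·Fᵀ + Q = [12306341/8429 7359240/8429; 7359240/8429 5015386/8429]
step 2: y = z − H·x̄ = [271506/8429]
step 2: S = H·P̄·Hᵀ + R = [5040673/8429]
step 2: K = P̄·Hᵀ·S⁻¹ = [-7359240/5040673; -5015386/5040673]
step 2: x' = x̄ + K·y = [-15431241/5040673, 15936537/5040673]
step 2: P' = (I − K·H)·P̄ = [934135417/5040673 22077720/5040673; 22077720/5040673 15046158/5040673]

step 0: x' = [-3, 107/37], P' = [49 0; 0 102/37]
step 1: x' = [133476/8429, -9947/8429], P' = [1278911/8429 29880/8429; 29880/8429 24954/8429]
step 2: x' = [-15431241/5040673, 15936537/5040673], P' = [934135417/5040673 22077720/5040673; 22077720/5040673 15046158/5040673]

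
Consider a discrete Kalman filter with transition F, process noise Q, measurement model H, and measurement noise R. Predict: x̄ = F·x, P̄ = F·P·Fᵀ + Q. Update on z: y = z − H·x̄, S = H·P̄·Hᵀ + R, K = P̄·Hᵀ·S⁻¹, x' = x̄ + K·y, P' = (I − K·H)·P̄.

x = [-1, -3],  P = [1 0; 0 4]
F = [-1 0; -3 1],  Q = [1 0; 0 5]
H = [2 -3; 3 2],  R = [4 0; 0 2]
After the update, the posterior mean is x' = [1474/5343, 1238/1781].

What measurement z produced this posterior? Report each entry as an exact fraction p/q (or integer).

x̄ = F·x = [1, 0]
P̄ = F·P·Fᵀ + Q = [2 3; 3 18]
S = H·P̄·Hᵀ + R = [138 -111; -111 128]
K = P̄·Hᵀ·S⁻¹ = [692/5343 367/1781; -383/1781 294/1781]
x' − x̄ = [-3869/5343, 1238/1781] = K·y
y = (KᵀK)⁻¹·Kᵀ·(x' − x̄) = [-4, -1]
z = y + H·x̄ = [-4, -1] + [2, 3] = [-2, 2]

z = [-2, 2]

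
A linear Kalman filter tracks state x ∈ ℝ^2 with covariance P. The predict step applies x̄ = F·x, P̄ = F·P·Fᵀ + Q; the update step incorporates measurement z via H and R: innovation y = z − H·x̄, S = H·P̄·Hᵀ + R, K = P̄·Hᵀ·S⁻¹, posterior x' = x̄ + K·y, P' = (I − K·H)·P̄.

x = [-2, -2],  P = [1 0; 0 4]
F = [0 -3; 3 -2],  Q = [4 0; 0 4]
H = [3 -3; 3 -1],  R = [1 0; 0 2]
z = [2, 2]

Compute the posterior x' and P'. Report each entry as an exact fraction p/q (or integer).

x̄ = F·x = [6, -2]
P̄ = F·P·Fᵀ + Q = [40 24; 24 29]
y = z − H·x̄ = [-22, -18]
S = H·P̄·Hᵀ + R = [190 159; 159 247]
K = P̄·Hᵀ·S⁻¹ = [-3408/21649 10608/21649; -10542/21649 10555/21649]
x' = x̄ + K·y = [13926/21649, -1364/21649]
P' = (I − K·H)·P̄ = [11176/21649 12312/21649; 12312/21649 15826/21649]

x' = [13926/21649, -1364/21649]
P' = [11176/21649 12312/21649; 12312/21649 15826/21649]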